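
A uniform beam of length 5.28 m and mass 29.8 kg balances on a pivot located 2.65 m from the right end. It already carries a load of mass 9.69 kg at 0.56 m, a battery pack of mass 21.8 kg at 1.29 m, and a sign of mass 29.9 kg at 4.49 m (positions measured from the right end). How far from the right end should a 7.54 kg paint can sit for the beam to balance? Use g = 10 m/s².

x ≈ 2.01 m from the right end

Sum moments about the pivot (at 2.65 m from the right end) (the support reaction has zero arm there).
Beam weight: 29.8 × 10 = 298 N down at 2.64 m → arm 0.01 m, τ = 298 × 0.01 = 2.98 N·m clockwise.
Load: 9.69 × 10 = 96.9 N down at 0.56 m → arm 2.09 m, τ = 96.9 × 2.09 = 202.5 N·m clockwise.
Battery pack: 21.8 × 10 = 218 N down at 1.29 m → arm 1.36 m, τ = 218 × 1.36 = 296.5 N·m clockwise.
Sign: 29.9 × 10 = 299 N down at 4.49 m → arm 1.84 m, τ = 299 × 1.84 = 550.2 N·m counterclockwise.
Net moment of existing loads = 48.22 N·m counterclockwise.
The paint can weighs 7.54 × 10 = 75.4 N and must supply an equal clockwise moment, so its lever arm about the pivot is 48.22 / 75.4 = 0.64 m.
That puts it at 2.65 − 0.64 = 2.01 m from the right end.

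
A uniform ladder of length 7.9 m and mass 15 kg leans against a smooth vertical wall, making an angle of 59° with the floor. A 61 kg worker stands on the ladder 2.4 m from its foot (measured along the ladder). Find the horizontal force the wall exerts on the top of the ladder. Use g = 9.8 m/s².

Choose the foot of the ladder as the axis so the floor normal and friction both act there and drop out.
Ladder weight 15×9.8 = 147 N acts at 3.95 m along the ladder; its horizontal arm is 3.95·cos59° = 2.034 m → τ = 299 N·m clockwise.
Worker: 61×9.8 = 597.8 N at 2.4 m → arm 1.236 m → τ = 738.9 N·m clockwise.
Wall normal N acts horizontally at the top; its moment arm is the height L sinθ = 7.9·sin59° = 6.772 m, counterclockwise.
For rotational equilibrium, N × 6.772 = 1038, so N = 153 N.

N_wall ≈ 153 N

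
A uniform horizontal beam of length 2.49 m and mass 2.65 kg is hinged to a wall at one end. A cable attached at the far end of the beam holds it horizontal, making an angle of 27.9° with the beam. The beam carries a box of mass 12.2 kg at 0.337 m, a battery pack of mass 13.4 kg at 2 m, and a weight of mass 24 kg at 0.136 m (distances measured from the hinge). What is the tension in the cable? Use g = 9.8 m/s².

Take moments about the hinge.
Beam weight: 2.65 × 9.8 = 25.97 N down at 1.245 m → arm 1.245 m, τ = 25.97 × 1.245 = 32.33 N·m clockwise.
Box: 12.2 × 9.8 = 119.6 N down at 0.337 m → arm 0.337 m, τ = 119.6 × 0.337 = 40.31 N·m clockwise.
Battery pack: 13.4 × 9.8 = 131.3 N down at 2 m → arm 2 m, τ = 131.3 × 2 = 262.6 N·m clockwise.
Weight: 24 × 9.8 = 235.2 N down at 0.136 m → arm 0.136 m, τ = 235.2 × 0.136 = 31.99 N·m clockwise.
Total clockwise load moment = 367.2 N·m.
The cable tension T acts at 2.49 m; only its component perpendicular to the beam, T sinθ, produces torque. sin 27.9° = 0.4679.
Setting net torque to zero: T × 2.49 × 0.4679 = 367.2 → T = 367.2 / 1.165 = 315 N.

T ≈ 315 N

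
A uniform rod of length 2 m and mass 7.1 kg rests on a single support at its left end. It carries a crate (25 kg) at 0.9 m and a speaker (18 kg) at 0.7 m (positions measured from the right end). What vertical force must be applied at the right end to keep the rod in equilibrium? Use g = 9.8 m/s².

Take moments about the left end.
Beam weight: 7.1 × 9.8 = 69.58 N down at 1 m → arm 1 m, τ = 69.58 × 1 = 69.58 N·m clockwise.
Crate: 25 × 9.8 = 245 N down at 0.9 m → arm 1.1 m, τ = 245 × 1.1 = 269.5 N·m clockwise.
Speaker: 18 × 9.8 = 176.4 N down at 0.7 m → arm 1.3 m, τ = 176.4 × 1.3 = 229.3 N·m clockwise.
Net moment of the loads = 568.4 N·m clockwise.
The upward force F acts at the right end, arm 2 m, giving F × 2 counterclockwise.
Setting net torque to zero: F × 2 = 568.4 → F = 568.4 / 2 = 284 N.

F ≈ 284 N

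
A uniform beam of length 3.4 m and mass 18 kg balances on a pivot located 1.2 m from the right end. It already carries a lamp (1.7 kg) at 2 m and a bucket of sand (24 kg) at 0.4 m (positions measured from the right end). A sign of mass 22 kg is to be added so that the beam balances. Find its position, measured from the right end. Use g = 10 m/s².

Choose the pivot (at 1.2 m from the right end) as the axis so the support reaction has zero arm there.
Beam weight: 18 × 10 = 180 N down at 1.7 m → arm 0.5 m, τ = 180 × 0.5 = 90 N·m counterclockwise.
Lamp: 1.7 × 10 = 17 N down at 2 m → arm 0.8 m, τ = 17 × 0.8 = 13.6 N·m counterclockwise.
Bucket of sand: 24 × 10 = 240 N down at 0.4 m → arm 0.8 m, τ = 240 × 0.8 = 192 N·m clockwise.
Net moment of existing loads = 88.4 N·m clockwise.
The sign weighs 22 × 10 = 220 N and must supply an equal counterclockwise moment, so its lever arm about the pivot is 88.4 / 220 = 0.402 m.
That puts it at 1.2 + 0.402 = 1.6 m from the right end.

x ≈ 1.6 m from the right end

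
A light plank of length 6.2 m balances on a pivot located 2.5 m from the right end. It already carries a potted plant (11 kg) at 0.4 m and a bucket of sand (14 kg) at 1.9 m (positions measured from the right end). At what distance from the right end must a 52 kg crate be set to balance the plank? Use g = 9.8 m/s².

Sum moments about the pivot (at 2.5 m from the right end) (the support reaction has zero arm there).
Potted plant: 11 × 9.8 = 107.8 N down at 0.4 m → arm 2.1 m, τ = 107.8 × 2.1 = 226.4 N·m clockwise.
Bucket of sand: 14 × 9.8 = 137.2 N down at 1.9 m → arm 0.6 m, τ = 137.2 × 0.6 = 82.32 N·m clockwise.
Net moment of existing loads = 308.7 N·m clockwise.
The crate weighs 52 × 9.8 = 509.6 N and must supply an equal counterclockwise moment, so its lever arm about the pivot is 308.7 / 509.6 = 0.606 m.
That puts it at 2.5 + 0.606 = 3.11 m from the right end.

x ≈ 3.11 m from the right end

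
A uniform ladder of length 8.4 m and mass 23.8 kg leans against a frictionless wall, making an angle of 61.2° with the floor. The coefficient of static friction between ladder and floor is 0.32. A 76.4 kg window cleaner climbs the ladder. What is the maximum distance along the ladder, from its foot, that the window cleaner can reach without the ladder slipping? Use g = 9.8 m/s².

d ≈ 5.1 m

Take moments about the foot of the ladder.
Ladder weight 23.8×9.8 = 233.2 N acts at 4.2 m along the ladder; its horizontal arm is 4.2·cos61.2° = 2.023 m → τ = 471.8 N·m clockwise.
Window cleaner weight 76.4×9.8 = 748.7 N at distance d → arm d·cos61.2° → τ = 748.7·d·0.4818 clockwise.
Wall normal N at the top has arm L sinθ = 7.361 m counterclockwise, so Στ = 0 gives N·7.361 = 471.8 + 360.7·d.
ΣFy = 0 ⇒ N_floor = 981.9 N, so the maximum friction is μ_s·N_floor = 0.32×981.9 = 314.2 N. ΣFx = 0 ⇒ N_wall = f, so at the slipping point N = 314.2 N.
Substituting: 314.2×7.361 = 471.8 + 360.7·d ⇒ d = (2313 − 471.8) / 360.7 = 5.1 m.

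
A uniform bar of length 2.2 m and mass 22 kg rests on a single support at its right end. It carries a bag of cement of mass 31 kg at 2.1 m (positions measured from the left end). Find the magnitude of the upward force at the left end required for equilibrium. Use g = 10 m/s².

About the right end:
Beam weight: 22 × 10 = 220 N down at 1.1 m → arm 1.1 m, τ = 220 × 1.1 = 242 N·m counterclockwise.
Bag of cement: 31 × 10 = 310 N down at 2.1 m → arm 0.1 m, τ = 310 × 0.1 = 31 N·m counterclockwise.
Net moment of the loads = 273 N·m counterclockwise.
The upward force F acts at the left end, arm 2.2 m, giving F × 2.2 clockwise.
Setting net torque to zero: F × 2.2 = 273 → F = 273 / 2.2 = 124 N.

F ≈ 124 N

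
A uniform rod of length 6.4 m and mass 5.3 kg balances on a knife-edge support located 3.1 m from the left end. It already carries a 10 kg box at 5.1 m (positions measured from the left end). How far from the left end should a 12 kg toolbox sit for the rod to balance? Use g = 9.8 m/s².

Take moments about the knife-edge support (at 3.1 m from the left end).
Beam weight: 5.3 × 9.8 = 51.94 N down at 3.2 m → arm 0.1 m, τ = 51.94 × 0.1 = 5.194 N·m clockwise.
Box: 10 × 9.8 = 98 N down at 5.1 m → arm 2 m, τ = 98 × 2 = 196 N·m clockwise.
Net moment of existing loads = 201.2 N·m clockwise.
The toolbox weighs 12 × 9.8 = 117.6 N and must supply an equal counterclockwise moment, so its lever arm about the knife-edge support is 201.2 / 117.6 = 1.71 m.
That puts it at 3.1 − 1.71 = 1.39 m from the left end.

x ≈ 1.39 m from the left end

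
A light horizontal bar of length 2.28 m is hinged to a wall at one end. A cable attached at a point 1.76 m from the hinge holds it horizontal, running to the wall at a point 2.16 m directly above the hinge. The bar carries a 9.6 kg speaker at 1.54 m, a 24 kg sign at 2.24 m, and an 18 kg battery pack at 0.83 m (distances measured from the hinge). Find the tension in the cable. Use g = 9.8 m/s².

T ≈ 600 N

Sum moments about the hinge (the unknown hinge reaction has zero arm there).
Speaker: 9.6 × 9.8 = 94.08 N down at 1.54 m → arm 1.54 m, τ = 94.08 × 1.54 = 144.9 N·m clockwise.
Sign: 24 × 9.8 = 235.2 N down at 2.24 m → arm 2.24 m, τ = 235.2 × 2.24 = 526.8 N·m clockwise.
Battery pack: 18 × 9.8 = 176.4 N down at 0.83 m → arm 0.83 m, τ = 176.4 × 0.83 = 146.4 N·m clockwise.
Total clockwise load moment = 818.1 N·m.
The cable tension T acts at 1.76 m; only its component perpendicular to the bar, T sinθ, produces torque. sinθ = h/√(h²+d²) = 2.16/√(2.16²+1.76²) = 0.7752.
Balancing moments: T × 1.76 × 0.7752 = 818.1, giving T = 818.1 / 1.364 = 600 N.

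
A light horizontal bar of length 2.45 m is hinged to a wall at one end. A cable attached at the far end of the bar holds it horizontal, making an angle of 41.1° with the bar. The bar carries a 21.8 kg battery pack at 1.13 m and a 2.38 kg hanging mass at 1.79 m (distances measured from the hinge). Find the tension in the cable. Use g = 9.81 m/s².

T ≈ 176 N

Sum moments about the hinge (the unknown hinge reaction has zero arm there).
Battery pack: 21.8 × 9.81 = 213.9 N down at 1.13 m → arm 1.13 m, τ = 213.9 × 1.13 = 241.7 N·m clockwise.
Hanging mass: 2.38 × 9.81 = 23.35 N down at 1.79 m → arm 1.79 m, τ = 23.35 × 1.79 = 41.8 N·m clockwise.
Total clockwise load moment = 283.5 N·m.
The cable tension T acts at 2.45 m; only its component perpendicular to the bar, T sinθ, produces torque. sin 41.1° = 0.6574.
Στ = 0 ⇒ T × 2.45 × 0.6574 = 283.5 ⇒ T = 283.5 / 1.611 = 176 N.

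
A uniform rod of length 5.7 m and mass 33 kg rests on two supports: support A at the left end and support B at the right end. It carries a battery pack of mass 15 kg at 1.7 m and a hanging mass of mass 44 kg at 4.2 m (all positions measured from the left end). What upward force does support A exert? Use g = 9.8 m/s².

Take moments about support B.
Beam weight: 33 × 9.8 = 323.4 N down at 2.85 m → arm 2.85 m, τ = 323.4 × 2.85 = 921.7 N·m counterclockwise.
Battery pack: 15 × 9.8 = 147 N down at 1.7 m → arm 4 m, τ = 147 × 4 = 588 N·m counterclockwise.
Hanging mass: 44 × 9.8 = 431.2 N down at 4.2 m → arm 1.5 m, τ = 431.2 × 1.5 = 646.8 N·m counterclockwise.
Net load moment about support B = 2156 N·m counterclockwise.
Reaction R at support A is upward at 0 m, arm 5.7 m → moment R × 5.7 clockwise.
Setting net torque to zero: R × 5.7 = 2156 → R = 378 N.

R_A ≈ 378 N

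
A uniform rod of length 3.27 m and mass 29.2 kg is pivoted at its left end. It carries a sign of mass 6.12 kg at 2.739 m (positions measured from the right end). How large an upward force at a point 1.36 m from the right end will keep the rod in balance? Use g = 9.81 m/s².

F ≈ 262 N

Taking torques about the left end:
Beam weight: 29.2 × 9.81 = 286.5 N down at 1.635 m → arm 1.635 m, τ = 286.5 × 1.635 = 468.4 N·m clockwise.
Sign: 6.12 × 9.81 = 60.04 N down at 2.739 m → arm 0.531 m, τ = 60.04 × 0.531 = 31.88 N·m clockwise.
Net moment of the loads = 500.3 N·m clockwise.
The upward force F acts at a point 1.36 m from the right end, arm 1.91 m, giving F × 1.91 counterclockwise.
Setting net torque to zero: F × 1.91 = 500.3 → F = 500.3 / 1.91 = 262 N.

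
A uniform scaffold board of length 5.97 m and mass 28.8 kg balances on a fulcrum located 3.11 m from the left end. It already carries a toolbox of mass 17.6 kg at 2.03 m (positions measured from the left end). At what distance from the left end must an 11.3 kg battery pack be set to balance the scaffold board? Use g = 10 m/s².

About the fulcrum (at 3.11 m from the left end):
Beam weight: 28.8 × 10 = 288 N down at 2.985 m → arm 0.125 m, τ = 288 × 0.125 = 36 N·m counterclockwise.
Toolbox: 17.6 × 10 = 176 N down at 2.03 m → arm 1.08 m, τ = 176 × 1.08 = 190.1 N·m counterclockwise.
Net moment of existing loads = 226.1 N·m counterclockwise.
The battery pack weighs 11.3 × 10 = 113 N and must supply an equal clockwise moment, so its lever arm about the fulcrum is 226.1 / 113 = 2 m.
That puts it at 3.11 + 2 = 5.11 m from the left end.

x ≈ 5.11 m from the left end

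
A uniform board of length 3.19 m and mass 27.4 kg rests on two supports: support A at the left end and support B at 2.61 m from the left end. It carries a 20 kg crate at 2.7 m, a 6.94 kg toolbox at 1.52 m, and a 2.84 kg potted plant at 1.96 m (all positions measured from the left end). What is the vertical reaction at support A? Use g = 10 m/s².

R_A ≈ 136 N

Taking torques about support B:
Beam weight: 27.4 × 10 = 274 N down at 1.595 m → arm 1.015 m, τ = 274 × 1.015 = 278.1 N·m counterclockwise.
Crate: 20 × 10 = 200 N down at 2.7 m → arm 0.09 m, τ = 200 × 0.09 = 18 N·m clockwise.
Toolbox: 6.94 × 10 = 69.4 N down at 1.52 m → arm 1.09 m, τ = 69.4 × 1.09 = 75.65 N·m counterclockwise.
Potted plant: 2.84 × 10 = 28.4 N down at 1.96 m → arm 0.65 m, τ = 28.4 × 0.65 = 18.46 N·m counterclockwise.
Net load moment about support B = 354.2 N·m counterclockwise.
Reaction R at support A is upward at 0 m, arm 2.61 m → moment R × 2.61 clockwise.
Setting net torque to zero: R × 2.61 = 354.2 → R = 136 N.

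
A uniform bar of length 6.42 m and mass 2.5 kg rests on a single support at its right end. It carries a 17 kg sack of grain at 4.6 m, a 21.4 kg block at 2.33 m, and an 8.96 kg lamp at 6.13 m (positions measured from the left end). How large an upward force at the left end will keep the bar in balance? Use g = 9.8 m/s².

Take moments about the right end.
Beam weight: 2.5 × 9.8 = 24.5 N down at 3.21 m → arm 3.21 m, τ = 24.5 × 3.21 = 78.64 N·m counterclockwise.
Sack of grain: 17 × 9.8 = 166.6 N down at 4.6 m → arm 1.82 m, τ = 166.6 × 1.82 = 303.2 N·m counterclockwise.
Block: 21.4 × 9.8 = 209.7 N down at 2.33 m → arm 4.09 m, τ = 209.7 × 4.09 = 857.7 N·m counterclockwise.
Lamp: 8.96 × 9.8 = 87.81 N down at 6.13 m → arm 0.29 m, τ = 87.81 × 0.29 = 25.46 N·m counterclockwise.
Net moment of the loads = 1265 N·m counterclockwise.
The upward force F acts at the left end, arm 6.42 m, giving F × 6.42 clockwise.
Balancing moments: F × 6.42 = 1265, giving F = 1265 / 6.42 = 197 N.

F ≈ 197 N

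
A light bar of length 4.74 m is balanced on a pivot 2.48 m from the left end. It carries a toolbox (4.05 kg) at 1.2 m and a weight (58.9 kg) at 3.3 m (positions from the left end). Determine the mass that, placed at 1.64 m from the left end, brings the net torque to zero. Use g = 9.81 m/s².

m ≈ 51.3 kg

About the pivot (at 2.48 m from the left end):
Toolbox: 4.05 × 9.81 = 39.73 N down at 1.2 m → arm 1.28 m, τ = 39.73 × 1.28 = 50.85 N·m counterclockwise.
Weight: 58.9 × 9.81 = 577.8 N down at 3.3 m → arm 0.82 m, τ = 577.8 × 0.82 = 473.8 N·m clockwise.
Net moment of known loads = 422.9 N·m clockwise.
An unknown mass m at 1.64 m has arm 0.84 m; its moment is m·g·0.84 counterclockwise.
For rotational equilibrium, m × 9.81 × 0.84 = 422.9, so m = 422.9 / (9.81 × 0.84) = 51.3 kg.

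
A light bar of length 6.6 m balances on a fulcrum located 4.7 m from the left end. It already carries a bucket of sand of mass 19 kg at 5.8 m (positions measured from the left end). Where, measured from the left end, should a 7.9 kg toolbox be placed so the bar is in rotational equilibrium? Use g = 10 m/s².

x ≈ 2.05 m from the left end

Sum moments about the fulcrum (at 4.7 m from the left end) (the support reaction has zero arm there).
Bucket of sand: 19 × 10 = 190 N down at 5.8 m → arm 1.1 m, τ = 190 × 1.1 = 209 N·m clockwise.
Net moment of existing loads = 209 N·m clockwise.
The toolbox weighs 7.9 × 10 = 79 N and must supply an equal counterclockwise moment, so its lever arm about the fulcrum is 209 / 79 = 2.65 m.
That puts it at 4.7 − 2.65 = 2.05 m from the left end.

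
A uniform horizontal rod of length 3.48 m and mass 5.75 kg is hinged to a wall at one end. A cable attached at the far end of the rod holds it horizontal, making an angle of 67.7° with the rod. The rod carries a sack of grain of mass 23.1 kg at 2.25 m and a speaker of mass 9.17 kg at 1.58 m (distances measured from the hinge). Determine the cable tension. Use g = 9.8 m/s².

T ≈ 233 N

About the hinge:
Beam weight: 5.75 × 9.8 = 56.35 N down at 1.74 m → arm 1.74 m, τ = 56.35 × 1.74 = 98.05 N·m clockwise.
Sack of grain: 23.1 × 9.8 = 226.4 N down at 2.25 m → arm 2.25 m, τ = 226.4 × 2.25 = 509.4 N·m clockwise.
Speaker: 9.17 × 9.8 = 89.87 N down at 1.58 m → arm 1.58 m, τ = 89.87 × 1.58 = 142 N·m clockwise.
Total clockwise load moment = 749.4 N·m.
The cable tension T acts at 3.48 m; only its component perpendicular to the rod, T sinθ, produces torque. sin 67.7° = 0.9252.
For rotational equilibrium, T × 3.48 × 0.9252 = 749.4, so T = 749.4 / 3.22 = 233 N.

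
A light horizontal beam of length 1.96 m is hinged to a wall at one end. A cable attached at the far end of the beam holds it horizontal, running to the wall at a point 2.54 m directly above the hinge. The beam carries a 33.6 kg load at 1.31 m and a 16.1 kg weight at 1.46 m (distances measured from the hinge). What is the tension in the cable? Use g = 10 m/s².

Taking torques about the hinge:
Load: 33.6 × 10 = 336 N down at 1.31 m → arm 1.31 m, τ = 336 × 1.31 = 440.2 N·m clockwise.
Weight: 16.1 × 10 = 161 N down at 1.46 m → arm 1.46 m, τ = 161 × 1.46 = 235.1 N·m clockwise.
Total clockwise load moment = 675.3 N·m.
The cable tension T acts at 1.96 m; only its component perpendicular to the beam, T sinθ, produces torque. sinθ = h/√(h²+d²) = 2.54/√(2.54²+1.96²) = 0.7917.
Balancing moments: T × 1.96 × 0.7917 = 675.3, giving T = 675.3 / 1.552 = 435 N.

T ≈ 435 N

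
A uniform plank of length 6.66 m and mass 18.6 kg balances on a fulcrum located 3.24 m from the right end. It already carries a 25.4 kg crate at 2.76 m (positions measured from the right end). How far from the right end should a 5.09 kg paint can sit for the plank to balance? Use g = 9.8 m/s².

x ≈ 5.31 m from the right end

Taking torques about the fulcrum (at 3.24 m from the right end):
Beam weight: 18.6 × 9.8 = 182.3 N down at 3.33 m → arm 0.09 m, τ = 182.3 × 0.09 = 16.41 N·m counterclockwise.
Crate: 25.4 × 9.8 = 248.9 N down at 2.76 m → arm 0.48 m, τ = 248.9 × 0.48 = 119.5 N·m clockwise.
Net moment of existing loads = 103.1 N·m clockwise.
The paint can weighs 5.09 × 9.8 = 49.88 N and must supply an equal counterclockwise moment, so its lever arm about the fulcrum is 103.1 / 49.88 = 2.07 m.
That puts it at 3.24 + 2.07 = 5.31 m from the right end.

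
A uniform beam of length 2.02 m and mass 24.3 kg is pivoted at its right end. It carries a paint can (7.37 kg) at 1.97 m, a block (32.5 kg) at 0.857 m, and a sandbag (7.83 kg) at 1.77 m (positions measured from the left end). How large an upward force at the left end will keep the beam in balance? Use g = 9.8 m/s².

F ≈ 314 N

Take moments about the right end.
Beam weight: 24.3 × 9.8 = 238.1 N down at 1.01 m → arm 1.01 m, τ = 238.1 × 1.01 = 240.5 N·m counterclockwise.
Paint can: 7.37 × 9.8 = 72.23 N down at 1.97 m → arm 0.05 m, τ = 72.23 × 0.05 = 3.612 N·m counterclockwise.
Block: 32.5 × 9.8 = 318.5 N down at 0.857 m → arm 1.163 m, τ = 318.5 × 1.163 = 370.4 N·m counterclockwise.
Sandbag: 7.83 × 9.8 = 76.73 N down at 1.77 m → arm 0.25 m, τ = 76.73 × 0.25 = 19.18 N·m counterclockwise.
Net moment of the loads = 633.7 N·m counterclockwise.
The upward force F acts at the left end, arm 2.02 m, giving F × 2.02 clockwise.
Setting net torque to zero: F × 2.02 = 633.7 → F = 633.7 / 2.02 = 314 N.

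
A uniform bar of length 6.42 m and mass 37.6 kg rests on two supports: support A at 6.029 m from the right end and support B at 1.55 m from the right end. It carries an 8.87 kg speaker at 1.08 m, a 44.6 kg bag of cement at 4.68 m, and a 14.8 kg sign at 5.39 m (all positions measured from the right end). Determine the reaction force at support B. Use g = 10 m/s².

R_B ≈ 490 N

About support A:
Beam weight: 37.6 × 10 = 376 N down at 3.21 m → arm 2.819 m, τ = 376 × 2.819 = 1060 N·m clockwise.
Speaker: 8.87 × 10 = 88.7 N down at 1.08 m → arm 4.949 m, τ = 88.7 × 4.949 = 439 N·m clockwise.
Bag of cement: 44.6 × 10 = 446 N down at 4.68 m → arm 1.349 m, τ = 446 × 1.349 = 601.7 N·m clockwise.
Sign: 14.8 × 10 = 148 N down at 5.39 m → arm 0.639 m, τ = 148 × 0.639 = 94.57 N·m clockwise.
Net load moment about support A = 2195 N·m clockwise.
Reaction R at support B is upward at 1.55 m, arm 4.479 m → moment R × 4.479 counterclockwise.
Στ = 0 ⇒ R × 4.479 = 2195 ⇒ R = 490 N.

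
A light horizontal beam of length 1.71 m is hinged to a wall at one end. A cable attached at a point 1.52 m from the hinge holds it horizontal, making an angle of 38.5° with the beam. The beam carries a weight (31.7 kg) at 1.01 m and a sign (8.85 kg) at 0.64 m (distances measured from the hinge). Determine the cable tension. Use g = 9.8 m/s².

T ≈ 390 N

Taking torques about the hinge:
Weight: 31.7 × 9.8 = 310.7 N down at 1.01 m → arm 1.01 m, τ = 310.7 × 1.01 = 313.8 N·m clockwise.
Sign: 8.85 × 9.8 = 86.73 N down at 0.64 m → arm 0.64 m, τ = 86.73 × 0.64 = 55.51 N·m clockwise.
Total clockwise load moment = 369.3 N·m.
The cable tension T acts at 1.52 m; only its component perpendicular to the beam, T sinθ, produces torque. sin 38.5° = 0.6225.
Setting net torque to zero: T × 1.52 × 0.6225 = 369.3 → T = 369.3 / 0.9462 = 390 N.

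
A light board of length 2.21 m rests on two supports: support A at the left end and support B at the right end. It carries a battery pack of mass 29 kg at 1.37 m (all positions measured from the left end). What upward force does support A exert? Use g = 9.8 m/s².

Taking torques about support B:
Battery pack: 29 × 9.8 = 284.2 N down at 1.37 m → arm 0.84 m, τ = 284.2 × 0.84 = 238.7 N·m counterclockwise.
Net load moment about support B = 238.7 N·m counterclockwise.
Reaction R at support A is upward at 0 m, arm 2.21 m → moment R × 2.21 clockwise.
Στ = 0 ⇒ R × 2.21 = 238.7 ⇒ R = 108 N.

R_A ≈ 108 N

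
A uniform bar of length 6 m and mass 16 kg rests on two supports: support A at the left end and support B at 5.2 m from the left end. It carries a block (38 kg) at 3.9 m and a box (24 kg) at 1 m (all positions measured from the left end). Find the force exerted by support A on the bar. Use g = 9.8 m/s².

About support B:
Beam weight: 16 × 9.8 = 156.8 N down at 3 m → arm 2.2 m, τ = 156.8 × 2.2 = 345 N·m counterclockwise.
Block: 38 × 9.8 = 372.4 N down at 3.9 m → arm 1.3 m, τ = 372.4 × 1.3 = 484.1 N·m counterclockwise.
Box: 24 × 9.8 = 235.2 N down at 1 m → arm 4.2 m, τ = 235.2 × 4.2 = 987.8 N·m counterclockwise.
Net load moment about support B = 1817 N·m counterclockwise.
Reaction R at support A is upward at 0 m, arm 5.2 m → moment R × 5.2 clockwise.
Στ = 0 ⇒ R × 5.2 = 1817 ⇒ R = 349 N.

R_A ≈ 349 N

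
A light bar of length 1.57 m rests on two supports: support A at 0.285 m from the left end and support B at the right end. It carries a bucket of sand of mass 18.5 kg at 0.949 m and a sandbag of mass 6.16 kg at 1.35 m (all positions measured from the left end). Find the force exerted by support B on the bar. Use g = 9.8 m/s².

Choose support A as the axis so its reaction then has zero moment arm.
Bucket of sand: 18.5 × 9.8 = 181.3 N down at 0.949 m → arm 0.664 m, τ = 181.3 × 0.664 = 120.4 N·m clockwise.
Sandbag: 6.16 × 9.8 = 60.37 N down at 1.35 m → arm 1.065 m, τ = 60.37 × 1.065 = 64.29 N·m clockwise.
Net load moment about support A = 184.7 N·m clockwise.
Reaction R at support B is upward at 1.57 m, arm 1.285 m → moment R × 1.285 counterclockwise.
Στ = 0 ⇒ R × 1.285 = 184.7 ⇒ R = 144 N.

R_B ≈ 144 N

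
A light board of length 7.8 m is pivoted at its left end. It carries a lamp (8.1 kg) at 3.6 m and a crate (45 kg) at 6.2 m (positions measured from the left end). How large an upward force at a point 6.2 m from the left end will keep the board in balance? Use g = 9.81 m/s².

F ≈ 488 N

Choose the left end as the axis so the unknown pivot reaction has zero arm there.
Lamp: 8.1 × 9.81 = 79.46 N down at 3.6 m → arm 3.6 m, τ = 79.46 × 3.6 = 286.1 N·m clockwise.
Crate: 45 × 9.81 = 441.5 N down at 6.2 m → arm 6.2 m, τ = 441.5 × 6.2 = 2737 N·m clockwise.
Net moment of the loads = 3023 N·m clockwise.
The upward force F acts at a point 6.2 m from the left end, arm 6.2 m, giving F × 6.2 counterclockwise.
Στ = 0 ⇒ F × 6.2 = 3023 ⇒ F = 3023 / 6.2 = 488 N.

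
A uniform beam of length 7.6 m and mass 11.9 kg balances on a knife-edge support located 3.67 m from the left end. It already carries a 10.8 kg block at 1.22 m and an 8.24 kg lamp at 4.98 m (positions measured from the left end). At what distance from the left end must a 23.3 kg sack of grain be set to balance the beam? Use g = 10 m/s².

About the knife-edge support (at 3.67 m from the left end):
Beam weight: 11.9 × 10 = 119 N down at 3.8 m → arm 0.13 m, τ = 119 × 0.13 = 15.47 N·m clockwise.
Block: 10.8 × 10 = 108 N down at 1.22 m → arm 2.45 m, τ = 108 × 2.45 = 264.6 N·m counterclockwise.
Lamp: 8.24 × 10 = 82.4 N down at 4.98 m → arm 1.31 m, τ = 82.4 × 1.31 = 107.9 N·m clockwise.
Net moment of existing loads = 141.2 N·m counterclockwise.
The sack of grain weighs 23.3 × 10 = 233 N and must supply an equal clockwise moment, so its lever arm about the knife-edge support is 141.2 / 233 = 0.606 m.
That puts it at 3.67 + 0.606 = 4.28 m from the left end.

x ≈ 4.28 m from the left end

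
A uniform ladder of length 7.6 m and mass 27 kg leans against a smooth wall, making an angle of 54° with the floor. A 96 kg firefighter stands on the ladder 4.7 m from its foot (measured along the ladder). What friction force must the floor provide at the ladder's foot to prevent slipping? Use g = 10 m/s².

f ≈ 529 N

Taking torques about the foot of the ladder:
Ladder weight 27×10 = 270 N acts at 3.8 m along the ladder; its horizontal arm is 3.8·cos54° = 2.234 m → τ = 603.2 N·m clockwise.
Firefighter: 96×10 = 960 N at 4.7 m → arm 2.763 m → τ = 2652 N·m clockwise.
Wall normal N acts horizontally at the top; its moment arm is the height L sinθ = 7.6·sin54° = 6.149 m, counterclockwise.
Στ = 0 ⇒ N × 6.149 = 3255 ⇒ N = 529 N.
ΣFx = 0: friction at the foot balances the wall's push, so f = N_wall = 529 N.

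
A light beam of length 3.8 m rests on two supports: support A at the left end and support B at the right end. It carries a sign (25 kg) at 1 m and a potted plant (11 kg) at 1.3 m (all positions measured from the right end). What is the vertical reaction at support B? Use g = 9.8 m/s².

Take moments about support A.
Sign: 25 × 9.8 = 245 N down at 1 m → arm 2.8 m, τ = 245 × 2.8 = 686 N·m clockwise.
Potted plant: 11 × 9.8 = 107.8 N down at 1.3 m → arm 2.5 m, τ = 107.8 × 2.5 = 269.5 N·m clockwise.
Net load moment about support A = 955.5 N·m clockwise.
Reaction R at support B is upward at 0 m, arm 3.8 m → moment R × 3.8 counterclockwise.
Setting net torque to zero: R × 3.8 = 955.5 → R = 251 N.

R_B ≈ 251 N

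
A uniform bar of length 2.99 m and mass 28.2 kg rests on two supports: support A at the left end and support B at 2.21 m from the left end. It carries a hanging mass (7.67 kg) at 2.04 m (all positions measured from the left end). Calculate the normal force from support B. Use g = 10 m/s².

About support A:
Beam weight: 28.2 × 10 = 282 N down at 1.495 m → arm 1.495 m, τ = 282 × 1.495 = 421.6 N·m clockwise.
Hanging mass: 7.67 × 10 = 76.7 N down at 2.04 m → arm 2.04 m, τ = 76.7 × 2.04 = 156.5 N·m clockwise.
Net load moment about support A = 578.1 N·m clockwise.
Reaction R at support B is upward at 2.21 m, arm 2.21 m → moment R × 2.21 counterclockwise.
Balancing moments: R × 2.21 = 578.1, giving R = 262 N.

R_B ≈ 262 N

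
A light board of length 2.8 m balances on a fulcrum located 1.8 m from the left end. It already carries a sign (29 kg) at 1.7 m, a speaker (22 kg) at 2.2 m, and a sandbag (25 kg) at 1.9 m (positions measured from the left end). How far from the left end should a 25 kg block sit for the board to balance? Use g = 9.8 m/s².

About the fulcrum (at 1.8 m from the left end):
Sign: 29 × 9.8 = 284.2 N down at 1.7 m → arm 0.1 m, τ = 284.2 × 0.1 = 28.42 N·m counterclockwise.
Speaker: 22 × 9.8 = 215.6 N down at 2.2 m → arm 0.4 m, τ = 215.6 × 0.4 = 86.24 N·m clockwise.
Sandbag: 25 × 9.8 = 245 N down at 1.9 m → arm 0.1 m, τ = 245 × 0.1 = 24.5 N·m clockwise.
Net moment of existing loads = 82.32 N·m clockwise.
The block weighs 25 × 9.8 = 245 N and must supply an equal counterclockwise moment, so its lever arm about the fulcrum is 82.32 / 245 = 0.336 m.
That puts it at 1.8 − 0.336 = 1.46 m from the left end.

x ≈ 1.46 m from the left end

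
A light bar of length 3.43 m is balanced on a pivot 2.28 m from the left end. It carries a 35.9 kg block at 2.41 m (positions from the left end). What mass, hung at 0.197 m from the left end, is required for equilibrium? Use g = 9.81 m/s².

m ≈ 2.24 kg

Sum moments about the pivot (at 2.28 m from the left end) (the support reaction has zero arm there).
Block: 35.9 × 9.81 = 352.2 N down at 2.41 m → arm 0.13 m, τ = 352.2 × 0.13 = 45.79 N·m clockwise.
Net moment of known loads = 45.79 N·m clockwise.
An unknown mass m at 0.197 m has arm 2.083 m; its moment is m·g·2.083 counterclockwise.
For rotational equilibrium, m × 9.81 × 2.083 = 45.79, so m = 45.79 / (9.81 × 2.083) = 2.24 kg.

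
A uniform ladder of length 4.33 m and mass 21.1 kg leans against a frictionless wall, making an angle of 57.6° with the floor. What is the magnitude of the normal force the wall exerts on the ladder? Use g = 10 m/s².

About the foot of the ladder:
Ladder weight 21.1×10 = 211 N acts at 2.165 m along the ladder; its horizontal arm is 2.165·cos57.6° = 1.16 m → τ = 244.8 N·m clockwise.
Wall normal N acts horizontally at the top; its moment arm is the height L sinθ = 4.33·sin57.6° = 3.656 m, counterclockwise.
For rotational equilibrium, N × 3.656 = 244.8, so N = 67 N.

N_wall ≈ 67 N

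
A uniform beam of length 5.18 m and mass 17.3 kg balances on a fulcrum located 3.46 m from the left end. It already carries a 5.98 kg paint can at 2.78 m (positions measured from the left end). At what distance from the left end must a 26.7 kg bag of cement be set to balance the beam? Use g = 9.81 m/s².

Choose the fulcrum (at 3.46 m from the left end) as the axis so the support reaction has zero arm there.
Beam weight: 17.3 × 9.81 = 169.7 N down at 2.59 m → arm 0.87 m, τ = 169.7 × 0.87 = 147.6 N·m counterclockwise.
Paint can: 5.98 × 9.81 = 58.66 N down at 2.78 m → arm 0.68 m, τ = 58.66 × 0.68 = 39.89 N·m counterclockwise.
Net moment of existing loads = 187.5 N·m counterclockwise.
The bag of cement weighs 26.7 × 9.81 = 261.9 N and must supply an equal clockwise moment, so its lever arm about the fulcrum is 187.5 / 261.9 = 0.716 m.
That puts it at 3.46 + 0.716 = 4.18 m from the left end.

x ≈ 4.18 m from the left end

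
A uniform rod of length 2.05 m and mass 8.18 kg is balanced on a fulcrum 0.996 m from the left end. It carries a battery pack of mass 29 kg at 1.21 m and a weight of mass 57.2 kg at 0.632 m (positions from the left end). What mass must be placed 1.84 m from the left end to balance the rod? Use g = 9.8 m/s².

Take moments about the fulcrum (at 0.996 m from the left end).
Beam weight: 8.18 × 9.8 = 80.16 N down at 1.025 m → arm 0.029 m, τ = 80.16 × 0.029 = 2.325 N·m clockwise.
Battery pack: 29 × 9.8 = 284.2 N down at 1.21 m → arm 0.214 m, τ = 284.2 × 0.214 = 60.82 N·m clockwise.
Weight: 57.2 × 9.8 = 560.6 N down at 0.632 m → arm 0.364 m, τ = 560.6 × 0.364 = 204.1 N·m counterclockwise.
Net moment of known loads = 141 N·m counterclockwise.
An unknown mass m at 1.84 m has arm 0.844 m; its moment is m·g·0.844 clockwise.
For rotational equilibrium, m × 9.8 × 0.844 = 141, so m = 141 / (9.8 × 0.844) = 17 kg.

m ≈ 17 kg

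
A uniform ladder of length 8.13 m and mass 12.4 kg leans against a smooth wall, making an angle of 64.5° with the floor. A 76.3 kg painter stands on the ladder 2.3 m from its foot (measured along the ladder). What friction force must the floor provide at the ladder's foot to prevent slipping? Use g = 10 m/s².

f ≈ 133 N

Taking torques about the foot of the ladder:
Ladder weight 12.4×10 = 124 N acts at 4.065 m along the ladder; its horizontal arm is 4.065·cos64.5° = 1.75 m → τ = 217 N·m clockwise.
Painter: 76.3×10 = 763 N at 2.3 m → arm 0.9902 m → τ = 755.5 N·m clockwise.
Wall normal N acts horizontally at the top; its moment arm is the height L sinθ = 8.13·sin64.5° = 7.338 m, counterclockwise.
For rotational equilibrium, N × 7.338 = 972.5, so N = 133 N.
ΣFx = 0: friction at the foot balances the wall's push, so f = N_wall = 133 N.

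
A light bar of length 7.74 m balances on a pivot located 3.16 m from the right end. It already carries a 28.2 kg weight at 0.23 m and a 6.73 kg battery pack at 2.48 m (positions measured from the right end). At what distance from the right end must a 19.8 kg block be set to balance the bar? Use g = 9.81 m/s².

x ≈ 7.56 m from the right end

Take moments about the pivot (at 3.16 m from the right end).
Weight: 28.2 × 9.81 = 276.6 N down at 0.23 m → arm 2.93 m, τ = 276.6 × 2.93 = 810.4 N·m clockwise.
Battery pack: 6.73 × 9.81 = 66.02 N down at 2.48 m → arm 0.68 m, τ = 66.02 × 0.68 = 44.89 N·m clockwise.
Net moment of existing loads = 855.3 N·m clockwise.
The block weighs 19.8 × 9.81 = 194.2 N and must supply an equal counterclockwise moment, so its lever arm about the pivot is 855.3 / 194.2 = 4.4 m.
That puts it at 3.16 + 4.4 = 7.56 m from the right end.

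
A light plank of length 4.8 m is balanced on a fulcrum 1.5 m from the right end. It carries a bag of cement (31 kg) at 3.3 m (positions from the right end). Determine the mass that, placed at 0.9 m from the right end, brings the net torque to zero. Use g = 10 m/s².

Sum moments about the fulcrum (at 1.5 m from the right end) (the support reaction has zero arm there).
Bag of cement: 31 × 10 = 310 N down at 3.3 m → arm 1.8 m, τ = 310 × 1.8 = 558 N·m counterclockwise.
Net moment of known loads = 558 N·m counterclockwise.
An unknown mass m at 0.9 m has arm 0.6 m; its moment is m·g·0.6 clockwise.
Στ = 0 ⇒ m × 10 × 0.6 = 558 ⇒ m = 558 / (10 × 0.6) = 93 kg.

m ≈ 93 kg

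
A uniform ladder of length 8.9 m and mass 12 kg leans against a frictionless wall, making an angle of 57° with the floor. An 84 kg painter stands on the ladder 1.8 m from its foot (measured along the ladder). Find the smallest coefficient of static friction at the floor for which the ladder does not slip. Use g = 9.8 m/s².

μ_min ≈ 0.156

About the foot of the ladder:
Ladder weight 12×9.8 = 117.6 N acts at 4.45 m along the ladder; its horizontal arm is 4.45·cos57° = 2.424 m → τ = 285.1 N·m clockwise.
Painter: 84×9.8 = 823.2 N at 1.8 m → arm 0.9804 m → τ = 807.1 N·m clockwise.
Wall normal N acts horizontally at the top; its moment arm is the height L sinθ = 8.9·sin57° = 7.464 m, counterclockwise.
Στ = 0 ⇒ N × 7.464 = 1092 ⇒ N = 146.3 N.
ΣFx = 0 ⇒ f = N_wall = 146.3 N. ΣFy = 0 ⇒ N_floor = 940.8 N.
μ_min = f / N_floor = 146.3 / 940.8 = 0.156.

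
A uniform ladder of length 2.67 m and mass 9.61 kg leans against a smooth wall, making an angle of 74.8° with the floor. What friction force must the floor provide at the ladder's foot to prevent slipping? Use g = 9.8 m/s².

f ≈ 12.8 N

About the foot of the ladder:
Ladder weight 9.61×9.8 = 94.18 N acts at 1.335 m along the ladder; its horizontal arm is 1.335·cos74.8° = 0.35 m → τ = 32.96 N·m clockwise.
Wall normal N acts horizontally at the top; its moment arm is the height L sinθ = 2.67·sin74.8° = 2.577 m, counterclockwise.
Setting net torque to zero: N × 2.577 = 32.96 → N = 12.8 N.
ΣFx = 0: friction at the foot balances the wall's push, so f = N_wall = 12.8 N.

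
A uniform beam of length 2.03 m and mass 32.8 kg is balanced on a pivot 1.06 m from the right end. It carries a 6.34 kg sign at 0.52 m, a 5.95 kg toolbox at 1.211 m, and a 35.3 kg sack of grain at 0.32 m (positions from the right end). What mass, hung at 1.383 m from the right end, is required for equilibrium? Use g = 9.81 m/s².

m ≈ 93.3 kg

Choose the pivot (at 1.06 m from the right end) as the axis so the support reaction has zero arm there.
Beam weight: 32.8 × 9.81 = 321.8 N down at 1.015 m → arm 0.045 m, τ = 321.8 × 0.045 = 14.48 N·m clockwise.
Sign: 6.34 × 9.81 = 62.2 N down at 0.52 m → arm 0.54 m, τ = 62.2 × 0.54 = 33.59 N·m clockwise.
Toolbox: 5.95 × 9.81 = 58.37 N down at 1.211 m → arm 0.151 m, τ = 58.37 × 0.151 = 8.814 N·m counterclockwise.
Sack of grain: 35.3 × 9.81 = 346.3 N down at 0.32 m → arm 0.74 m, τ = 346.3 × 0.74 = 256.3 N·m clockwise.
Net moment of known loads = 295.6 N·m clockwise.
An unknown mass m at 1.383 m has arm 0.323 m; its moment is m·g·0.323 counterclockwise.
Balancing moments: m × 9.81 × 0.323 = 295.6, giving m = 295.6 / (9.81 × 0.323) = 93.3 kg.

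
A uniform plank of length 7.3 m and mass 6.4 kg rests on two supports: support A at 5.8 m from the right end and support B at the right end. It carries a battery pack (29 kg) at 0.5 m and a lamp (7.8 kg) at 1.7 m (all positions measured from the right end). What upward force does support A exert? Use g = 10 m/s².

Choose support B as the axis so its reaction then has zero moment arm.
Beam weight: 6.4 × 10 = 64 N down at 3.65 m → arm 3.65 m, τ = 64 × 3.65 = 233.6 N·m counterclockwise.
Battery pack: 29 × 10 = 290 N down at 0.5 m → arm 0.5 m, τ = 290 × 0.5 = 145 N·m counterclockwise.
Lamp: 7.8 × 10 = 78 N down at 1.7 m → arm 1.7 m, τ = 78 × 1.7 = 132.6 N·m counterclockwise.
Net load moment about support B = 511.2 N·m counterclockwise.
Reaction R at support A is upward at 5.8 m, arm 5.8 m → moment R × 5.8 clockwise.
Balancing moments: R × 5.8 = 511.2, giving R = 88.1 N.

R_A ≈ 88.1 N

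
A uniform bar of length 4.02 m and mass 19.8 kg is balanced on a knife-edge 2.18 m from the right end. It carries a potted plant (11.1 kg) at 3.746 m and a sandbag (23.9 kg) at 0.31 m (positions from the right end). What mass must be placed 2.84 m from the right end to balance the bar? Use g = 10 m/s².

Sum moments about the knife-edge (at 2.18 m from the right end) (the support reaction has zero arm there).
Beam weight: 19.8 × 10 = 198 N down at 2.01 m → arm 0.17 m, τ = 198 × 0.17 = 33.66 N·m clockwise.
Potted plant: 11.1 × 10 = 111 N down at 3.746 m → arm 1.566 m, τ = 111 × 1.566 = 173.8 N·m counterclockwise.
Sandbag: 23.9 × 10 = 239 N down at 0.31 m → arm 1.87 m, τ = 239 × 1.87 = 446.9 N·m clockwise.
Net moment of known loads = 306.8 N·m clockwise.
An unknown mass m at 2.84 m has arm 0.66 m; its moment is m·g·0.66 counterclockwise.
Setting net torque to zero: m × 10 × 0.66 = 306.8 → m = 306.8 / (10 × 0.66) = 46.5 kg.

m ≈ 46.5 kg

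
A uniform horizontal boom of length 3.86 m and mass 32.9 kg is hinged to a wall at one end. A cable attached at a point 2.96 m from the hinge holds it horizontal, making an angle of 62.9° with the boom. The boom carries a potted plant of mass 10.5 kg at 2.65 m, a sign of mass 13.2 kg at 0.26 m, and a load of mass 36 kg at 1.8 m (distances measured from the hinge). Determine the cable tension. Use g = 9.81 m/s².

Sum moments about the hinge (the unknown hinge reaction has zero arm there).
Beam weight: 32.9 × 9.81 = 322.7 N down at 1.93 m → arm 1.93 m, τ = 322.7 × 1.93 = 622.8 N·m clockwise.
Potted plant: 10.5 × 9.81 = 103 N down at 2.65 m → arm 2.65 m, τ = 103 × 2.65 = 272.9 N·m clockwise.
Sign: 13.2 × 9.81 = 129.5 N down at 0.26 m → arm 0.26 m, τ = 129.5 × 0.26 = 33.67 N·m clockwise.
Load: 36 × 9.81 = 353.2 N down at 1.8 m → arm 1.8 m, τ = 353.2 × 1.8 = 635.8 N·m clockwise.
Total clockwise load moment = 1565 N·m.
The cable tension T acts at 2.96 m; only its component perpendicular to the boom, T sinθ, produces torque. sin 62.9° = 0.8902.
For rotational equilibrium, T × 2.96 × 0.8902 = 1565, so T = 1565 / 2.635 = 594 N.

T ≈ 594 N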